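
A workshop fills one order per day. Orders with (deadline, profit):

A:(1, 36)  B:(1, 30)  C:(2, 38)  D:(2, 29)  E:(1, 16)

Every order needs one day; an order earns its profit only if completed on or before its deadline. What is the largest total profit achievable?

74

Sort by profit descending; place each in the latest free slot ≤ its deadline.
Profit order: C=38 A=36 B=30 D=29 E=16
Assign: C→slot 2, A→slot 1, B skipped, D skipped, E skipped.
Slots: [1:A] [2:C]
Profit = 36 + 38 = 74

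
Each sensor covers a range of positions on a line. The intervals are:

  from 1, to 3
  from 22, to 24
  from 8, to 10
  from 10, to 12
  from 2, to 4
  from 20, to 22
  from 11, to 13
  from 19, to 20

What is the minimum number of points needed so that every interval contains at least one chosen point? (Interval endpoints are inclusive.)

5

Sort by right endpoint; whenever an interval is uncovered, place a point at its right end.
By right end: [1,3]  [2,4]  [8,10]  [10,12]  [11,13]  [19,20]  [20,22]  [22,24]
[1,3] uncovered → point at 3; [8,10] uncovered → point at 10; [11,13] uncovered → point at 13; [19,20] uncovered → point at 20; [22,24] uncovered → point at 24.
Points: 3, 10, 13, 20, 24 (5 total).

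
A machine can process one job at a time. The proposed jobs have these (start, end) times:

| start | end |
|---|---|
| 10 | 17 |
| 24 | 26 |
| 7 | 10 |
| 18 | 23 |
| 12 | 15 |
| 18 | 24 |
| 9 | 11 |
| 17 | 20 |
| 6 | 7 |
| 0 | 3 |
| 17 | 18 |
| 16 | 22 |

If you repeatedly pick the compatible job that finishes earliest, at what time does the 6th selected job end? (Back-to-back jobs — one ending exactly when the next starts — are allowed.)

Sort by end time and greedily take each interval whose start is ≥ the last chosen end.
Sorted by end: (0,3)  (6,7)  (7,10)  (9,11)  (12,15)  (10,17)  (17,18)  (17,20)  (16,22)  (18,23)  (18,24)  (24,26)
take (0,3); take (6,7); take (7,10); skip (9,11); take (12,15); take (17,18); take (18,23); take (24,26).
Selected: (0,3) (6,7) (7,10) (12,15) (17,18) (18,23) (24,26)

23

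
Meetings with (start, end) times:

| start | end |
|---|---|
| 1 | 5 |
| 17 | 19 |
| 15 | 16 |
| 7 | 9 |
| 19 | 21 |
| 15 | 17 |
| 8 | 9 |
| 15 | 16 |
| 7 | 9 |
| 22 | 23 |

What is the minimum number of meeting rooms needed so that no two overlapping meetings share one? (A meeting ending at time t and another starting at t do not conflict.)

3

The answer is the maximum number of intervals overlapping at any instant.
starts: [1, 7, 7, 8, 15, 15, 15, 17, 19, 22]
ends:   [5, 9, 9, 9, 16, 16, 17, 19, 21, 23]
s1→1 e5→0 s7→1 s7→2 s8→3  — peak 3.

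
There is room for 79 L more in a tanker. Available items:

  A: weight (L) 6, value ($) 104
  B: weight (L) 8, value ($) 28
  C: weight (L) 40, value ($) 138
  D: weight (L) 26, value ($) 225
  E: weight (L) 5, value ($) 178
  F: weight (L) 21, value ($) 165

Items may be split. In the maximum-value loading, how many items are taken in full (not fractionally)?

5

Greedy by value/weight ratio, highest first.
Order: E (178/5=35.60) > A (104/6=17.33) > D (225/26=8.65) > F (165/21=7.86) > B (28/8=3.50) > C (138/40=3.45)
Fill: take E (5 @ 178) → take A (6 @ 104) → take D (26 @ 225) → take F (21 @ 165) → take B (8 @ 28) → take 13/40 of C → 44.85; 79/79 used.
5 item(s) taken whole; one partial (take 13/40 of C).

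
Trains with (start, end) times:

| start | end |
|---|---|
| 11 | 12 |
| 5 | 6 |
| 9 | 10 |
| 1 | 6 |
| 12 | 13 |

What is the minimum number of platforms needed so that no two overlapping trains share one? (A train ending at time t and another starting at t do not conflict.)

2

The answer is the maximum number of intervals overlapping at any instant.
starts: [1, 5, 9, 11, 12]
ends:   [6, 6, 10, 12, 13]
s1→1 s5→2  — peak 2.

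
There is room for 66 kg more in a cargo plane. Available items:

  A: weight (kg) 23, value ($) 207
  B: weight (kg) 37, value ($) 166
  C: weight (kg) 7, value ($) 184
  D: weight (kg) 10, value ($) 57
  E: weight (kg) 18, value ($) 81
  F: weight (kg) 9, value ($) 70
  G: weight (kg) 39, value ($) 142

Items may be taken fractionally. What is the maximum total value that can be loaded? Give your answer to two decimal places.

Ratios (sorted): C 26.29, A 9.00, F 7.78, D 5.70, E 4.50, B 4.49, G 3.64
take C (7 @ 184); take A (23 @ 207); take F (9 @ 70); take D (10 @ 57); take 17/18 of E → 76.50. Capacity used 66/66.
Total value = 594.50

594.50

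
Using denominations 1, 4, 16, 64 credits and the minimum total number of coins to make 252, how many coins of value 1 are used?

0

Greedy: take as many of the largest coin as possible, then repeat with the remainder.
252 = 3×64 + 3×16 + 3×4
Count of 1: 0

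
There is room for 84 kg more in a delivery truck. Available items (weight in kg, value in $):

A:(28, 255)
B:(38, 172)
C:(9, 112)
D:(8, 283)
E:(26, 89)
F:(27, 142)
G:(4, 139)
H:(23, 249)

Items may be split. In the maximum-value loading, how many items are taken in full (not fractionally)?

5

Order: D (283/8=35.38) > G (139/4=34.75) > C (112/9=12.44) > H (249/23=10.83) > A (255/28=9.11) > F (142/27=5.26) > B (172/38=4.53) > E (89/26=3.42)
Fill: take D (8 @ 283) → take G (4 @ 139) → take C (9 @ 112) → take H (23 @ 249) → take A (28 @ 255) → take 12/27 of F → 63.11; 84/84 used.
5 item(s) taken whole; one partial (take 12/27 of F).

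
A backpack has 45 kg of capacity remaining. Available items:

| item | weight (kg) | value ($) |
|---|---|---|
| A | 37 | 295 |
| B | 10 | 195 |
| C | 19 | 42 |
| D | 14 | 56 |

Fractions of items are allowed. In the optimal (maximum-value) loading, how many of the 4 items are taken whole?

Order: B (195/10=19.50) > A (295/37=7.97) > D (56/14=4.00) > C (42/19=2.21)
Fill: take B (10 @ 195) → take 35/37 of A → 279.05; 45/45 used.
1 item(s) taken whole; one partial (take 35/37 of A).

1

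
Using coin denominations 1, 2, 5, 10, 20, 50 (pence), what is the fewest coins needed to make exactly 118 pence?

6

118 = 2×50 + 1×10 + 1×5 + 1×2 + 1×1
Total coins = 2 + 1 + 1 + 1 + 1 = 6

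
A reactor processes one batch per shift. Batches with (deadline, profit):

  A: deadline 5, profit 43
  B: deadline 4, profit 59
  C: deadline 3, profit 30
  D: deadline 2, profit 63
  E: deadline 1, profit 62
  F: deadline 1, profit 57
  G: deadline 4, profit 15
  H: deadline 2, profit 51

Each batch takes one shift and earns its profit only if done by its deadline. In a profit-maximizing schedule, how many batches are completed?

5

Sort by profit descending; place each in the latest free slot ≤ its deadline.
Profit order: D=63 E=62 B=59 F=57 H=51 A=43 C=30 G=15
Assign: D→slot 2, E→slot 1, B→slot 4, F skipped, H skipped, A→slot 5, C→slot 3, G skipped.
Slots: [1:E] [2:D] [3:C] [4:B] [5:A]
5 of 8 scheduled.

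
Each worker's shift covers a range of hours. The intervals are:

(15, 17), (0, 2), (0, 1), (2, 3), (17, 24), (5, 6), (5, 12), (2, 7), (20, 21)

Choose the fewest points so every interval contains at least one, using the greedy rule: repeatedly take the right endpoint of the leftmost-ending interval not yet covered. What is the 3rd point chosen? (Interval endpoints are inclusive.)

Process intervals by earliest right end; each time one isn't hit yet, stab at its right endpoint.
Sorted: [0,1] [0,2] [2,3] [5,6] [2,7] [5,12] [15,17] [20,21] [17,24]
{[0,1],[0,2]} hit by 1; {[2,3]} hit by 3; {[5,6],[2,7],[5,12]} hit by 6; {[15,17]} hit by 17; {[20,21],[17,24]} hit by 21.
Points: 1, 3, 6, 17, 21 (5 total).

6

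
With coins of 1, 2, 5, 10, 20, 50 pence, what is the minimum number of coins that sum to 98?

6

Greedy: take as many of the largest coin as possible, then repeat with the remainder.
98 = 1×50 + 2×20 + 1×5 + 1×2 + 1×1
Total coins = 1 + 2 + 1 + 1 + 1 = 6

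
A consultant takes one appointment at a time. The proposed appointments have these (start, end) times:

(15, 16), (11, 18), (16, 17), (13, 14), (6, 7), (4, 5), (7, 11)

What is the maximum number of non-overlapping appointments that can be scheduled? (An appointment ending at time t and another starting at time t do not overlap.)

6

Sort by end time and greedily take each interval whose start is ≥ the last chosen end.
Sorted by end: (4,5)  (6,7)  (7,11)  (13,14)  (15,16)  (16,17)  (11,18)
take (4,5); take (6,7); take (7,11); take (13,14); take (15,16); take (16,17).
Selected 6 appointments.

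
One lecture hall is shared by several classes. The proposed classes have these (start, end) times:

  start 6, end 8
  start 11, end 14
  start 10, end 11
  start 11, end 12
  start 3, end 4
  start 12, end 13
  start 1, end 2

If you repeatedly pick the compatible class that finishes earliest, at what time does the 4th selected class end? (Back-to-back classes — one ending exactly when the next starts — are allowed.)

By end time: (1,2), (3,4), (6,8), (10,11), (11,12), (12,13), (11,14).
Pick (1,2); next start ≥ 2 → (3,4); next start ≥ 4 → (6,8); next start ≥ 8 → (10,11); next start ≥ 11 → (11,12); next start ≥ 12 → (12,13).
Selected: (1,2) (3,4) (6,8) (10,11) (11,12) (12,13)

11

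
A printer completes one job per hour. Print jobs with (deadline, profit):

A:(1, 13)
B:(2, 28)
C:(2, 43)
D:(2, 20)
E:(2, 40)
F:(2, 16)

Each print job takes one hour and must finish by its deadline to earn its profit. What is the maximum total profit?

Profit order: C=43 E=40 B=28 D=20 F=16 A=13
Assign: C→slot 2, E→slot 1, B skipped, D skipped, F skipped, A skipped.
Slots: [1:E] [2:C]
Profit = 40 + 43 = 83

83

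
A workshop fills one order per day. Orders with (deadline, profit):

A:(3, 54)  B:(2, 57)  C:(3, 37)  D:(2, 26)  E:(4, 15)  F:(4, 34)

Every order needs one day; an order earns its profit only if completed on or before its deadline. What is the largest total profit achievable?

182

By profit: B(d2,57), A(d3,54), C(d3,37), F(d4,34), D(d2,26), E(d4,15)
B→slot 2; A→slot 3; C→slot 1; F→slot 4; D skipped; E skipped.
Profit = 37 + 57 + 54 + 34 = 182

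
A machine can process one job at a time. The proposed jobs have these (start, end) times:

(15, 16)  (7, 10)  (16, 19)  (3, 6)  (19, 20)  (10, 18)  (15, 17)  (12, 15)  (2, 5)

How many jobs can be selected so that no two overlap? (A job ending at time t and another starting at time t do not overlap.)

6

By end time: (2,5), (3,6), (7,10), (12,15), (15,16), (15,17), (10,18), (16,19), (19,20).
Pick (2,5); next start ≥ 5 → (7,10); next start ≥ 10 → (12,15); next start ≥ 15 → (15,16); next start ≥ 16 → (16,19); next start ≥ 19 → (19,20).
Selected 6 jobs.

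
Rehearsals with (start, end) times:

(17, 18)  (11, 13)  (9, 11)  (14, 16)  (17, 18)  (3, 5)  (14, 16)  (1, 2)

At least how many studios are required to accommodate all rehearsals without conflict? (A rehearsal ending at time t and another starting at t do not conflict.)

2

Events (time:±→running): 1:+→1 2:-→0 3:+→1 5:-→0 9:+→1 11:-→0 11:+→1 13:-→0 14:+→1 14:+→2 … peak 2.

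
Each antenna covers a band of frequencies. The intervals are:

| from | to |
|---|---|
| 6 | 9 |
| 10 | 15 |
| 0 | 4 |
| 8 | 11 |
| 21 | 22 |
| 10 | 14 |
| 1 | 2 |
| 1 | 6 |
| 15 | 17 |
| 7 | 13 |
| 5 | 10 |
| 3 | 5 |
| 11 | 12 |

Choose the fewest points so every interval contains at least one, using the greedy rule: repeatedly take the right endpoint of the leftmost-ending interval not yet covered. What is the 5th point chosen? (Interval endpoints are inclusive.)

17

Sort by right endpoint; whenever an interval is uncovered, place a point at its right end.
By right end: [1,2]  [0,4]  [3,5]  [1,6]  [6,9]  [5,10]  [8,11]  [11,12]  [7,13]  [10,14]  [10,15]  [15,17]  [21,22]
[1,2] uncovered → point at 2; [3,5] uncovered → point at 5; [6,9] uncovered → point at 9; [11,12] uncovered → point at 12; [15,17] uncovered → point at 17; [21,22] uncovered → point at 22.
Points: 2, 5, 9, 12, 17, 22 (6 total).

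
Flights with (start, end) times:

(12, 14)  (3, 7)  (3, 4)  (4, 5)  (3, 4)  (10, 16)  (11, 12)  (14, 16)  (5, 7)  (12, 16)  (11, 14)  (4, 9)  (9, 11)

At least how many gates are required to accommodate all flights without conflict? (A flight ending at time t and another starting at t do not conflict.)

4

Count concurrent intervals with a sweep; the peak is the room count.
Events (time:±→running): 3:+→1 3:+→2 3:+→3 4:-→2 4:-→1 4:+→2 4:+→3 5:-→2 5:+→3 7:-→2 7:-→1 9:-→0 9:+→1 10:+→2 11:-→1 11:+→2 11:+→3 12:-→2 12:+→3 12:+→4 … peak 4.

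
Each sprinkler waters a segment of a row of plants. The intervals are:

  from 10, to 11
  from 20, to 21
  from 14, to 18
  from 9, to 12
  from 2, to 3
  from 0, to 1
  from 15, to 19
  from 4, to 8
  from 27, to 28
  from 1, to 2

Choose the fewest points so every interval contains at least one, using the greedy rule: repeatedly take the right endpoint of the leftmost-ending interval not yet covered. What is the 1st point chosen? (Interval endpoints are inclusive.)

Sort by right endpoint; whenever an interval is uncovered, place a point at its right end.
By right end: [0,1]  [1,2]  [2,3]  [4,8]  [10,11]  [9,12]  [14,18]  [15,19]  [20,21]  [27,28]
[0,1] uncovered → point at 1; [2,3] uncovered → point at 3; [4,8] uncovered → point at 8; [10,11] uncovered → point at 11; [14,18] uncovered → point at 18; [20,21] uncovered → point at 21; [27,28] uncovered → point at 28.
Points: 1, 3, 8, 11, 18, 21, 28 (7 total).

1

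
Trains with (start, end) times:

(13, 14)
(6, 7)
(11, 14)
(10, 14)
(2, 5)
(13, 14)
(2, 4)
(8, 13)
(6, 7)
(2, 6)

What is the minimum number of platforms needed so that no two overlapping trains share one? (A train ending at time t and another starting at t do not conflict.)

The answer is the maximum number of intervals overlapping at any instant.
Events (time:±→running): 2:+→1 2:+→2 2:+→3 4:-→2 5:-→1 6:-→0 6:+→1 6:+→2 7:-→1 7:-→0 8:+→1 10:+→2 11:+→3 13:-→2 13:+→3 13:+→4 … peak 4.

4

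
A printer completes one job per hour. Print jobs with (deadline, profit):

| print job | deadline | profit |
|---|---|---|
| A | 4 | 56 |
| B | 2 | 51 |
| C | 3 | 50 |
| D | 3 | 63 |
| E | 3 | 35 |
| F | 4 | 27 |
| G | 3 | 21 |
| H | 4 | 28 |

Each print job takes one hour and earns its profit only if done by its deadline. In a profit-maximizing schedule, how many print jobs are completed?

4

Sort by profit descending; place each in the latest free slot ≤ its deadline.
By profit: D(d3,63), A(d4,56), B(d2,51), C(d3,50), E(d3,35), H(d4,28), F(d4,27), G(d3,21)
D→slot 3; A→slot 4; B→slot 2; C→slot 1; E skipped; H skipped; F skipped; G skipped.
4 of 8 scheduled.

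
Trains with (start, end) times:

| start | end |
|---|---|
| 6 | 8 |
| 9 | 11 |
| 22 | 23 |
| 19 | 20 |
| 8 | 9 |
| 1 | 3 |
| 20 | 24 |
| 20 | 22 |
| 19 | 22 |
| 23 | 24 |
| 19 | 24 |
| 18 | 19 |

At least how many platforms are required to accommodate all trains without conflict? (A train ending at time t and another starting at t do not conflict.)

4

The answer is the maximum number of intervals overlapping at any instant.
Events (time:±→running): 1:+→1 3:-→0 6:+→1 8:-→0 8:+→1 9:-→0 9:+→1 11:-→0 18:+→1 19:-→0 19:+→1 19:+→2 19:+→3 20:-→2 20:+→3 20:+→4 … peak 4.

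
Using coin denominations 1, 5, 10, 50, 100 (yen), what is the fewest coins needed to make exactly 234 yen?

Use the largest denomination that fits, subtract, and repeat.
234 = 2×100 + 3×10 + 4×1
Total coins = 2 + 3 + 4 = 9

9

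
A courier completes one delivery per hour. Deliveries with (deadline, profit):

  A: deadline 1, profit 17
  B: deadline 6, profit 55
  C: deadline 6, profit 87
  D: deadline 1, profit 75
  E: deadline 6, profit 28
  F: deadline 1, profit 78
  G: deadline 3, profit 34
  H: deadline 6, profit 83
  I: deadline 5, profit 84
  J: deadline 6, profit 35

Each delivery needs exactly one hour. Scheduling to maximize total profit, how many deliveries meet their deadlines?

Profit order: C=87 I=84 H=83 F=78 D=75 B=55 J=35 G=34 E=28 A=17
Assign: C→slot 6, I→slot 5, H→slot 4, F→slot 1, D skipped, B→slot 3, J→slot 2, G skipped, E skipped, A skipped.
Slots: [1:F] [2:J] [3:B] [4:H] [5:I] [6:C]
6 of 10 scheduled.

6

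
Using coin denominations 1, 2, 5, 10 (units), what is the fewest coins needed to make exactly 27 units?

4

Use the largest denomination that fits, subtract, and repeat.
27 = 2×10 + 1×5 + 1×2
Total coins = 2 + 1 + 1 = 4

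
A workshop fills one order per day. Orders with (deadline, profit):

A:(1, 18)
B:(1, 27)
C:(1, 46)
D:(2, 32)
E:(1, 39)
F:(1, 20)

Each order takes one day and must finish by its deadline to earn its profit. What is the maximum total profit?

78

By profit: C(d1,46), E(d1,39), D(d2,32), B(d1,27), F(d1,20), A(d1,18)
C→slot 1; E skipped; D→slot 2; B skipped; F skipped; A skipped.
Profit = 46 + 32 = 78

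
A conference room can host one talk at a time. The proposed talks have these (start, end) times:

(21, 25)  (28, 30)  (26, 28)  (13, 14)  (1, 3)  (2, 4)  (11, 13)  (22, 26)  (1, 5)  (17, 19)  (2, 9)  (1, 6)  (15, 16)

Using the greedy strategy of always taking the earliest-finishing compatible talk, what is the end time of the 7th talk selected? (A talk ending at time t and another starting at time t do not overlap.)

Greedy by earliest finish: after sorting by end time, pick each interval compatible with the last pick.
Sorted by end: (1,3)  (2,4)  (1,5)  (1,6)  (2,9)  (11,13)  (13,14)  (15,16)  (17,19)  (21,25)  (22,26)  (26,28)  (28,30)
take (1,3); skip (2,4); skip (1,5); take (11,13); take (13,14); take (15,16); take (17,19); take (21,25); take (26,28); take (28,30).
Selected: (1,3) (11,13) (13,14) (15,16) (17,19) (21,25) (26,28) (28,30)

28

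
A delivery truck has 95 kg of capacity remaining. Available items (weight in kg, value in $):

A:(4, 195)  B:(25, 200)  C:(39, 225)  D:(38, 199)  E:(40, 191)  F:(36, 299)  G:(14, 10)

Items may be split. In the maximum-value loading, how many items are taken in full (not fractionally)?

3

Sort by value per unit weight and fill in that order.
Ratios (sorted): A 48.75, F 8.31, B 8.00, C 5.77, D 5.24, E 4.78, G 0.71
take A (4 @ 195); take F (36 @ 299); take B (25 @ 200); take 30/39 of C → 173.08. Capacity used 95/95.
3 item(s) taken whole; one partial (take 30/39 of C).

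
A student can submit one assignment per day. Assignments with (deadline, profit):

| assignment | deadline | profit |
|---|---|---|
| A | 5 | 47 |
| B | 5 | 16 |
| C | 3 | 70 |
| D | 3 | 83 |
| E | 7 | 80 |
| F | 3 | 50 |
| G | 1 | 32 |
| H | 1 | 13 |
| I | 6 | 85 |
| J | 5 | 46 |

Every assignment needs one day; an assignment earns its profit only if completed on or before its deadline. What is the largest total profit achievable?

By profit: I(d6,85), D(d3,83), E(d7,80), C(d3,70), F(d3,50), A(d5,47), J(d5,46), G(d1,32), B(d5,16), H(d1,13)
I→slot 6; D→slot 3; E→slot 7; C→slot 2; F→slot 1; A→slot 5; J→slot 4; G skipped; B skipped; H skipped.
Profit = 50 + 70 + 83 + 46 + 47 + 85 + 80 = 461

461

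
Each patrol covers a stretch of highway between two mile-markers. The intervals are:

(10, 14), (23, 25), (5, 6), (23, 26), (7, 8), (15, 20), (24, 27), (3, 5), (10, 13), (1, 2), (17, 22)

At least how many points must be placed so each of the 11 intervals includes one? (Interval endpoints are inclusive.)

Sort by right endpoint; whenever an interval is uncovered, place a point at its right end.
Sorted: [1,2] [3,5] [5,6] [7,8] [10,13] [10,14] [15,20] [17,22] [23,25] [23,26] [24,27]
{[1,2]} hit by 2; {[3,5],[5,6]} hit by 5; {[7,8]} hit by 8; {[10,13],[10,14]} hit by 13; {[15,20],[17,22]} hit by 20; {[23,25],[23,26],[24,27]} hit by 25.
Points: 2, 5, 8, 13, 20, 25 (6 total).

6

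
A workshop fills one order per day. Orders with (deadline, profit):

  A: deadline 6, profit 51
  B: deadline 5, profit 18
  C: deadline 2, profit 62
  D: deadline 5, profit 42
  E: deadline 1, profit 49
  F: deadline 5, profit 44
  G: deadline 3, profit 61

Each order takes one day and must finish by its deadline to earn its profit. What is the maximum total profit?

Sort by profit descending; place each in the latest free slot ≤ its deadline.
Profit order: C=62 G=61 A=51 E=49 F=44 D=42 B=18
Assign: C→slot 2, G→slot 3, A→slot 6, E→slot 1, F→slot 5, D→slot 4, B skipped.
Slots: [1:E] [2:C] [3:G] [4:D] [5:F] [6:A]
Profit = 49 + 62 + 61 + 42 + 44 + 51 = 309

309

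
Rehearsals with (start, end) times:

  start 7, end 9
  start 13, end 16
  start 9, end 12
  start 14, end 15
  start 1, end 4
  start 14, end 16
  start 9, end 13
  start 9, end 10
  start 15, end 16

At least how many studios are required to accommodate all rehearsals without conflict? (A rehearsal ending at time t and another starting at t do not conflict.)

Events (time:±→running): 1:+→1 4:-→0 7:+→1 9:-→0 9:+→1 9:+→2 9:+→3 … peak 3.

3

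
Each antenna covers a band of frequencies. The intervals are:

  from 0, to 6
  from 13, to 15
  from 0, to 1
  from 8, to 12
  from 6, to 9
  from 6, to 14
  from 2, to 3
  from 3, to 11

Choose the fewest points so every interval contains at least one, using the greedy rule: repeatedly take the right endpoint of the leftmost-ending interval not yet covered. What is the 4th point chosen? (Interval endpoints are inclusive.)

Process intervals by earliest right end; each time one isn't hit yet, stab at its right endpoint.
Sorted: [0,1] [2,3] [0,6] [6,9] [3,11] [8,12] [6,14] [13,15]
{[0,1]} hit by 1; {[2,3],[0,6]} hit by 3; {[6,9],[3,11],[8,12],[6,14]} hit by 9; {[13,15]} hit by 15.
Points: 1, 3, 9, 15 (4 total).

15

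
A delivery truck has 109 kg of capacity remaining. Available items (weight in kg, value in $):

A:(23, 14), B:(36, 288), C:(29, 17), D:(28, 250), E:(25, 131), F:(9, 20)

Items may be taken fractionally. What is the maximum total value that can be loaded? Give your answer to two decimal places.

695.70

Sort by value per unit weight and fill in that order.
Ratios (sorted): D 8.93, B 8.00, E 5.24, F 2.22, A 0.61, C 0.59
take D (28 @ 250); take B (36 @ 288); take E (25 @ 131); take F (9 @ 20); take 11/23 of A → 6.70. Capacity used 109/109.
Total value = 695.70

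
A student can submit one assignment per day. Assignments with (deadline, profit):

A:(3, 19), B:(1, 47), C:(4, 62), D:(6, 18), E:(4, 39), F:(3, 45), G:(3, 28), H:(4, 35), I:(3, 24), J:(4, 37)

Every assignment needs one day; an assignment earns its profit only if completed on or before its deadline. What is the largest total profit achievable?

Sort by profit descending; place each in the latest free slot ≤ its deadline.
By profit: C(d4,62), B(d1,47), F(d3,45), E(d4,39), J(d4,37), H(d4,35), G(d3,28), I(d3,24), A(d3,19), D(d6,18)
C→slot 4; B→slot 1; F→slot 3; E→slot 2; J skipped; H skipped; G skipped; I skipped; A skipped; D→slot 6.
Profit = 47 + 39 + 45 + 62 + 18 = 211

211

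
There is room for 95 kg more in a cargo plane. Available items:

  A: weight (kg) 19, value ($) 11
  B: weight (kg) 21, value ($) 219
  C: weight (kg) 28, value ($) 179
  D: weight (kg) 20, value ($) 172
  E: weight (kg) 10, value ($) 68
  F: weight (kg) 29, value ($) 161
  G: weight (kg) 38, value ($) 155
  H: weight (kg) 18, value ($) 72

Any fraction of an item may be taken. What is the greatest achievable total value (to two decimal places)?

726.83

Ratios (sorted): B 10.43, D 8.60, E 6.80, C 6.39, F 5.55, G 4.08, H 4.00, A 0.58
take B (21 @ 219); take D (20 @ 172); take E (10 @ 68); take C (28 @ 179); take 16/29 of F → 88.83. Capacity used 95/95.
Total value = 726.83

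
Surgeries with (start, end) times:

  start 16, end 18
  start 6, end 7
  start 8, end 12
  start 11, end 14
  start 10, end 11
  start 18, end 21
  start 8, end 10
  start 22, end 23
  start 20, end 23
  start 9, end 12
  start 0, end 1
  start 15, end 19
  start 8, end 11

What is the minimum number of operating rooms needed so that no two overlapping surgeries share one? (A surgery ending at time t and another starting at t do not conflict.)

4

Count concurrent intervals with a sweep; the peak is the room count.
Events (time:±→running): 0:+→1 1:-→0 6:+→1 7:-→0 8:+→1 8:+→2 8:+→3 9:+→4 … peak 4.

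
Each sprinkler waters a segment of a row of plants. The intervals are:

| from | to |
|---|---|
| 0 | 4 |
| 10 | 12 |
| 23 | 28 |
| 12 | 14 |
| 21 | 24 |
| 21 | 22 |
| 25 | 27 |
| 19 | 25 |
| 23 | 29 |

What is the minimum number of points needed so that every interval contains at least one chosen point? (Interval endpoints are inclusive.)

4

Sorted: [0,4] [10,12] [12,14] [21,22] [21,24] [19,25] [25,27] [23,28] [23,29]
{[0,4]} hit by 4; {[10,12],[12,14]} hit by 12; {[21,22],[21,24],[19,25]} hit by 22; {[25,27],[23,28],[23,29]} hit by 27.
Points: 4, 12, 22, 27 (4 total).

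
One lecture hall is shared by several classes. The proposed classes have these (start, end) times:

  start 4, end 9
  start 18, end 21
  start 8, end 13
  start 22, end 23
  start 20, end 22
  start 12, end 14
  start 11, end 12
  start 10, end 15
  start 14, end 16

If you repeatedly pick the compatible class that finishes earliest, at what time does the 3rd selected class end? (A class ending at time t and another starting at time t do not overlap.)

Greedy by earliest finish: after sorting by end time, pick each interval compatible with the last pick.
By end time: (4,9), (11,12), (8,13), (12,14), (10,15), (14,16), (18,21), (20,22), (22,23).
Pick (4,9); next start ≥ 9 → (11,12); next start ≥ 12 → (12,14); next start ≥ 14 → (14,16); next start ≥ 16 → (18,21); next start ≥ 21 → (22,23).
Selected: (4,9) (11,12) (12,14) (14,16) (18,21) (22,23)

14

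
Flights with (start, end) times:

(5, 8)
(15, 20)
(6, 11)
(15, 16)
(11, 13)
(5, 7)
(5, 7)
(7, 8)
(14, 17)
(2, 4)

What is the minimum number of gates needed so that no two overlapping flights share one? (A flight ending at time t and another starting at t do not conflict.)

4

Events (time:±→running): 2:+→1 4:-→0 5:+→1 5:+→2 5:+→3 6:+→4 … peak 4.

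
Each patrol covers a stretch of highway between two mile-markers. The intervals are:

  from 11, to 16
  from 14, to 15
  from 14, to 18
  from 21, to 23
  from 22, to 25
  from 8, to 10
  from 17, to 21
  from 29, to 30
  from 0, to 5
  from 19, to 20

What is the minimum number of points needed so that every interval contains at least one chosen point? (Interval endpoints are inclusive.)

Sorted: [0,5] [8,10] [14,15] [11,16] [14,18] [19,20] [17,21] [21,23] [22,25] [29,30]
{[0,5]} hit by 5; {[8,10]} hit by 10; {[14,15],[11,16],[14,18]} hit by 15; {[19,20],[17,21]} hit by 20; {[21,23],[22,25]} hit by 23; {[29,30]} hit by 30.
Points: 5, 10, 15, 20, 23, 30 (6 total).

6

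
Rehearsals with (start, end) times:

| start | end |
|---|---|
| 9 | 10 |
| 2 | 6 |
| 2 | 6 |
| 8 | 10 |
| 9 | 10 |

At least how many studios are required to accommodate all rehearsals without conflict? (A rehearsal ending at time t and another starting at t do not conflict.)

starts: [2, 2, 8, 9, 9]
ends:   [6, 6, 10, 10, 10]
s2→1 s2→2 e6→1 e6→0 s8→1 s9→2 s9→3  — peak 3.

3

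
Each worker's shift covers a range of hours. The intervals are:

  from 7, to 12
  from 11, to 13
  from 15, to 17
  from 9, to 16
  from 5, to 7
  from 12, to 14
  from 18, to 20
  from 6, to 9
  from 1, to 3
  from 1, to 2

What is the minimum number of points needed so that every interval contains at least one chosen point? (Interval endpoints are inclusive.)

5

Sort by right endpoint; whenever an interval is uncovered, place a point at its right end.
By right end: [1,2]  [1,3]  [5,7]  [6,9]  [7,12]  [11,13]  [12,14]  [9,16]  [15,17]  [18,20]
[1,2] uncovered → point at 2; [5,7] uncovered → point at 7; [11,13] uncovered → point at 13; [15,17] uncovered → point at 17; [18,20] uncovered → point at 20.
Points: 2, 7, 13, 17, 20 (5 total).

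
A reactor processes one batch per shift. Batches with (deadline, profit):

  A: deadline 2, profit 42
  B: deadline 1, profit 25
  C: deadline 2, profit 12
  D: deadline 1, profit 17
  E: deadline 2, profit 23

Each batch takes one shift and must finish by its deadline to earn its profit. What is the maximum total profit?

Take jobs in profit order; each goes to the latest open slot no later than its deadline.
By profit: A(d2,42), B(d1,25), E(d2,23), D(d1,17), C(d2,12)
A→slot 2; B→slot 1; E skipped; D skipped; C skipped.
Profit = 25 + 42 = 67

67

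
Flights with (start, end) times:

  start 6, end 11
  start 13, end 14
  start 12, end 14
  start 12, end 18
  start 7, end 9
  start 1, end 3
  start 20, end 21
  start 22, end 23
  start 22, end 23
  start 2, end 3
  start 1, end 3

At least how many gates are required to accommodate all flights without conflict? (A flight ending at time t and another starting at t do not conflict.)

starts: [1, 1, 2, 6, 7, 12, 12, 13, 20, 22, 22]
ends:   [3, 3, 3, 9, 11, 14, 14, 18, 21, 23, 23]
s1→1 s1→2 s2→3  — peak 3.

3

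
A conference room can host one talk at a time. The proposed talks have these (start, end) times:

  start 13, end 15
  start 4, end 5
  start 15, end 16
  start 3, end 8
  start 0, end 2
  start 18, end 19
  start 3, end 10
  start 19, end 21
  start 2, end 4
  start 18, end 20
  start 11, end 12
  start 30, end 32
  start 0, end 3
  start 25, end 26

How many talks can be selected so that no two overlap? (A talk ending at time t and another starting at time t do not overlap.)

10

Order by finish time; keep every interval that doesn't clash with the previous kept one.
By end time: (0,2), (0,3), (2,4), (4,5), (3,8), (3,10), (11,12), (13,15), (15,16), (18,19), (18,20), (19,21), (25,26), (30,32).
Pick (0,2); next start ≥ 2 → (2,4); next start ≥ 4 → (4,5); next start ≥ 5 → (11,12); next start ≥ 12 → (13,15); next start ≥ 15 → (15,16); next start ≥ 16 → (18,19); next start ≥ 19 → (19,21); next start ≥ 21 → (25,26); next start ≥ 26 → (30,32).
Selected 10 talks.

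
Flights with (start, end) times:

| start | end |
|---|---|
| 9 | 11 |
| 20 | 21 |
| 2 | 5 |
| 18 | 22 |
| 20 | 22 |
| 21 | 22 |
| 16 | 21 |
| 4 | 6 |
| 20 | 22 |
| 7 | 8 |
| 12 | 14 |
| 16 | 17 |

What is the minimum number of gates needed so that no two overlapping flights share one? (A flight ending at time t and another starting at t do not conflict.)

5

Events (time:±→running): 2:+→1 4:+→2 5:-→1 6:-→0 7:+→1 8:-→0 9:+→1 11:-→0 12:+→1 14:-→0 16:+→1 16:+→2 17:-→1 18:+→2 20:+→3 20:+→4 20:+→5 … peak 5.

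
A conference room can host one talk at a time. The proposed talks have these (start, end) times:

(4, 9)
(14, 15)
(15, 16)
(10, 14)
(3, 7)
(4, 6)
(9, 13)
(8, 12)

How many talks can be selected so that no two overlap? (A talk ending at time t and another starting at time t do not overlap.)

Greedy by earliest finish: after sorting by end time, pick each interval compatible with the last pick.
By end time: (4,6), (3,7), (4,9), (8,12), (9,13), (10,14), (14,15), (15,16).
Pick (4,6); next start ≥ 6 → (8,12); next start ≥ 12 → (14,15); next start ≥ 15 → (15,16).
Selected 4 talks.

4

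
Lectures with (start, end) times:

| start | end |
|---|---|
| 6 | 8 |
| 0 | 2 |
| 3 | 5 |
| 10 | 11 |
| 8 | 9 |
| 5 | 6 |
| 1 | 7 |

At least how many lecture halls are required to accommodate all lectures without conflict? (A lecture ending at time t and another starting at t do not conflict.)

2

Count concurrent intervals with a sweep; the peak is the room count.
Events (time:±→running): 0:+→1 1:+→2 … peak 2.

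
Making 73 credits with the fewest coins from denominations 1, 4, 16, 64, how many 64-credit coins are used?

1

73 − 1×64→9 − 2×4→1 − 1×1→0
Count of 64: 1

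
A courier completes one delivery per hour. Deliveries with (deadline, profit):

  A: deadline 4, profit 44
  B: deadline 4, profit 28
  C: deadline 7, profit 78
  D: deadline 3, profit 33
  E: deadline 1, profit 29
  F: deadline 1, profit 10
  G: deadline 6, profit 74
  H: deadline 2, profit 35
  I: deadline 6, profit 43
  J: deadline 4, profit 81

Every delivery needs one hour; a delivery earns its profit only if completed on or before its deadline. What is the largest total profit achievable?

388

By profit: J(d4,81), C(d7,78), G(d6,74), A(d4,44), I(d6,43), H(d2,35), D(d3,33), E(d1,29), B(d4,28), F(d1,10)
J→slot 4; C→slot 7; G→slot 6; A→slot 3; I→slot 5; H→slot 2; D→slot 1; E skipped; B skipped; F skipped.
Profit = 33 + 35 + 44 + 81 + 43 + 74 + 78 = 388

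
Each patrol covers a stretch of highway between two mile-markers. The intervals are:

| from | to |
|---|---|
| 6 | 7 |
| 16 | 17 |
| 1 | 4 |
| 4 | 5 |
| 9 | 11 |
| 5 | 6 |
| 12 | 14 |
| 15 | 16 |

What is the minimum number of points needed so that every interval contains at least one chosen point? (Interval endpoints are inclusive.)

5

Sort by right endpoint; whenever an interval is uncovered, place a point at its right end.
Sorted: [1,4] [4,5] [5,6] [6,7] [9,11] [12,14] [15,16] [16,17]
{[1,4],[4,5]} hit by 4; {[5,6],[6,7]} hit by 6; {[9,11]} hit by 11; {[12,14]} hit by 14; {[15,16],[16,17]} hit by 16.
Points: 4, 6, 11, 14, 16 (5 total).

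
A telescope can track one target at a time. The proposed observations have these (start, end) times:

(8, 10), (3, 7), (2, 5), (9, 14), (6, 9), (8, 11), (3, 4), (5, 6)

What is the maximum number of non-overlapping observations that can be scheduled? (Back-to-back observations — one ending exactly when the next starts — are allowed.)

Sort by end time and greedily take each interval whose start is ≥ the last chosen end.
By end time: (3,4), (2,5), (5,6), (3,7), (6,9), (8,10), (8,11), (9,14).
Pick (3,4); next start ≥ 4 → (5,6); next start ≥ 6 → (6,9); next start ≥ 9 → (9,14).
Selected 4 observations.

4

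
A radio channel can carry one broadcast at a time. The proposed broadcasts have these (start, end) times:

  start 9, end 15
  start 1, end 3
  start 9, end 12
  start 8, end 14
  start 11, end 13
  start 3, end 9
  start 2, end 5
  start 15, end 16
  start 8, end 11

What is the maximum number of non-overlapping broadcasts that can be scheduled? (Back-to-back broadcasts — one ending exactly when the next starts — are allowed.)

4

Sort by end time and greedily take each interval whose start is ≥ the last chosen end.
Sorted by end: (1,3)  (2,5)  (3,9)  (8,11)  (9,12)  (11,13)  (8,14)  (9,15)  (15,16)
take (1,3); take (3,9); take (9,12); take (15,16).
Selected 4 broadcasts.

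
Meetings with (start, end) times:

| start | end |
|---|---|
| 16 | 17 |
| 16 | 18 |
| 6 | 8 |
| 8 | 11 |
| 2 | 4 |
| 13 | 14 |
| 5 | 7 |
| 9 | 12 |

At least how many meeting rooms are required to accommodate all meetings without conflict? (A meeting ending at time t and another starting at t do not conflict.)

The answer is the maximum number of intervals overlapping at any instant.
starts: [2, 5, 6, 8, 9, 13, 16, 16]
ends:   [4, 7, 8, 11, 12, 14, 17, 18]
s2→1 e4→0 s5→1 s6→2  — peak 2.

2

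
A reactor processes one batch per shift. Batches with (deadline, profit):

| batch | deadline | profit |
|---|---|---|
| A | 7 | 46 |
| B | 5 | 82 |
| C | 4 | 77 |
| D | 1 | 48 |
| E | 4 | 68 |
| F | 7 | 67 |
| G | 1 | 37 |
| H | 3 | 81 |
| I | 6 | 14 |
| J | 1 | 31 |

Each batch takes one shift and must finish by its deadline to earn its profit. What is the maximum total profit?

469

Profit order: B=82 H=81 C=77 E=68 F=67 D=48 A=46 G=37 J=31 I=14
Assign: B→slot 5, H→slot 3, C→slot 4, E→slot 2, F→slot 7, D→slot 1, A→slot 6, G skipped, J skipped, I skipped.
Slots: [1:D] [2:E] [3:H] [4:C] [5:B] [6:A] [7:F]
Profit = 48 + 68 + 81 + 77 + 82 + 46 + 67 = 469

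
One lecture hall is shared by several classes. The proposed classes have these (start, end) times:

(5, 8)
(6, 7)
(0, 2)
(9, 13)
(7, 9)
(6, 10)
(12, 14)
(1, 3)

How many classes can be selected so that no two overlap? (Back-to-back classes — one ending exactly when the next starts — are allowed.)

4

By end time: (0,2), (1,3), (6,7), (5,8), (7,9), (6,10), (9,13), (12,14).
Pick (0,2); next start ≥ 2 → (6,7); next start ≥ 7 → (7,9); next start ≥ 9 → (9,13).
Selected 4 classes.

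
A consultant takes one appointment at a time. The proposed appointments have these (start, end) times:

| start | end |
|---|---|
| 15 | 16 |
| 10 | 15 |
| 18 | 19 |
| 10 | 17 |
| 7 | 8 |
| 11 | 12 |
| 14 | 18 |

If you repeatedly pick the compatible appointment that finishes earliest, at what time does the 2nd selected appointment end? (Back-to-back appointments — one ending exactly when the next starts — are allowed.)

12

Sort by end time and greedily take each interval whose start is ≥ the last chosen end.
By end time: (7,8), (11,12), (10,15), (15,16), (10,17), (14,18), (18,19).
Pick (7,8); next start ≥ 8 → (11,12); next start ≥ 12 → (15,16); next start ≥ 16 → (18,19).
Selected: (7,8) (11,12) (15,16) (18,19)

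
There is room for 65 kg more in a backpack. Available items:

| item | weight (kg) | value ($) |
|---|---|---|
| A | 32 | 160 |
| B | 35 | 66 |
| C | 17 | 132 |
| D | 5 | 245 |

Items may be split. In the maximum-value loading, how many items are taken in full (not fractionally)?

Sort by value per unit weight and fill in that order.
Order: D (245/5=49.00) > C (132/17=7.76) > A (160/32=5.00) > B (66/35=1.89)
Fill: take D (5 @ 245) → take C (17 @ 132) → take A (32 @ 160) → take 11/35 of B → 20.74; 65/65 used.
3 item(s) taken whole; one partial (take 11/35 of B).

3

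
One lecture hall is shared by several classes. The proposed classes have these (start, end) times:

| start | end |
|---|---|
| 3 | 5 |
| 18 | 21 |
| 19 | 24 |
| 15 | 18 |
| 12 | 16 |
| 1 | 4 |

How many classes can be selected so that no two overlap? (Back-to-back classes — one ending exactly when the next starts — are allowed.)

3

Sort by end time and greedily take each interval whose start is ≥ the last chosen end.
By end time: (1,4), (3,5), (12,16), (15,18), (18,21), (19,24).
Pick (1,4); next start ≥ 4 → (12,16); next start ≥ 16 → (18,21).
Selected 3 classes.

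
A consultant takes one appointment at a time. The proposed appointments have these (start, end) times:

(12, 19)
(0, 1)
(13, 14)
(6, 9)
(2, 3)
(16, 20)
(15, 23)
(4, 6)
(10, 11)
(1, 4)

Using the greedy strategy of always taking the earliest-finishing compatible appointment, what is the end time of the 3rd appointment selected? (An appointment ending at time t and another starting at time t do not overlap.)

6

Sorted by end: (0,1)  (2,3)  (1,4)  (4,6)  (6,9)  (10,11)  (13,14)  (12,19)  (16,20)  (15,23)
take (0,1); take (2,3); skip (1,4); take (4,6); take (6,9); take (10,11); take (13,14); skip (12,19); take (16,20).
Selected: (0,1) (2,3) (4,6) (6,9) (10,11) (13,14) (16,20)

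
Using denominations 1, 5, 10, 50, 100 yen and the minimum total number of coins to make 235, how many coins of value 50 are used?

0

235 = 2×100 + 3×10 + 1×5
Count of 50: 0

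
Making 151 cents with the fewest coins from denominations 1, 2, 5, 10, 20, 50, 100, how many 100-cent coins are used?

1

Use the largest denomination that fits, subtract, and repeat.
151 = 1×100 + 1×50 + 1×1
Count of 100: 1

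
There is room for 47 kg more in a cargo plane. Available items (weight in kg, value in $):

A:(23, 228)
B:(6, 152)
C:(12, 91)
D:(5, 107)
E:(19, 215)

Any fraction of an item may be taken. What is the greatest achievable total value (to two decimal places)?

Order: B (152/6=25.33) > D (107/5=21.40) > E (215/19=11.32) > A (228/23=9.91) > C (91/12=7.58)
Fill: take B (6 @ 152) → take D (5 @ 107) → take E (19 @ 215) → take 17/23 of A → 168.52; 47/47 used.
Total value = 642.52

642.52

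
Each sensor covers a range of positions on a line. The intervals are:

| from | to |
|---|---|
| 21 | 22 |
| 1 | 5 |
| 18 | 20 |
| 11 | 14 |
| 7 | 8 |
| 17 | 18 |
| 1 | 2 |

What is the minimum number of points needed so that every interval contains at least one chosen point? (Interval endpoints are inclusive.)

Sort by right endpoint; whenever an interval is uncovered, place a point at its right end.
By right end: [1,2]  [1,5]  [7,8]  [11,14]  [17,18]  [18,20]  [21,22]
[1,2] uncovered → point at 2; [7,8] uncovered → point at 8; [11,14] uncovered → point at 14; [17,18] uncovered → point at 18; [21,22] uncovered → point at 22.
Points: 2, 8, 14, 18, 22 (5 total).

5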